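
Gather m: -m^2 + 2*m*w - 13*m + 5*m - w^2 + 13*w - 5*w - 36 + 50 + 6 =-m^2 + m*(2*w - 8) - w^2 + 8*w + 20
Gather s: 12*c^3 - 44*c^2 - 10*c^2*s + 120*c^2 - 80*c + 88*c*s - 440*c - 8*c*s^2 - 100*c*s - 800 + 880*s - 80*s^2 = 12*c^3 + 76*c^2 - 520*c + s^2*(-8*c - 80) + s*(-10*c^2 - 12*c + 880) - 800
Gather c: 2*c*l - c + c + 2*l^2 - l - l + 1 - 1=2*c*l + 2*l^2 - 2*l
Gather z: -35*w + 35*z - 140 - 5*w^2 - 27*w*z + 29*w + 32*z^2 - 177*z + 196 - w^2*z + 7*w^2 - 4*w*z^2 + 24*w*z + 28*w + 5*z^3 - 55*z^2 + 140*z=2*w^2 + 22*w + 5*z^3 + z^2*(-4*w - 23) + z*(-w^2 - 3*w - 2) + 56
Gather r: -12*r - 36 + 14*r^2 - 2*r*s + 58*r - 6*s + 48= 14*r^2 + r*(46 - 2*s) - 6*s + 12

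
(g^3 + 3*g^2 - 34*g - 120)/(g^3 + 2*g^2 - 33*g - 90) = (g + 4)/(g + 3)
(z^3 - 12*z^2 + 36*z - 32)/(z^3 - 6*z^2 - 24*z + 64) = (z - 2)/(z + 4)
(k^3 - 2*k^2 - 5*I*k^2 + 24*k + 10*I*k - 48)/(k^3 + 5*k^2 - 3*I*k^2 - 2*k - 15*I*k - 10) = (k^3 - k^2*(2 + 5*I) + 2*k*(12 + 5*I) - 48)/(k^3 + k^2*(5 - 3*I) - k*(2 + 15*I) - 10)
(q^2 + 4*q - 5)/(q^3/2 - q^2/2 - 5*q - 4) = 2*(-q^2 - 4*q + 5)/(-q^3 + q^2 + 10*q + 8)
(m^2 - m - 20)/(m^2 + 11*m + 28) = (m - 5)/(m + 7)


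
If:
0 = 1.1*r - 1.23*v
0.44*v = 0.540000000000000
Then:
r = 1.37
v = 1.23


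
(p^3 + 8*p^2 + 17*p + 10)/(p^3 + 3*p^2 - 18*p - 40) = (p + 1)/(p - 4)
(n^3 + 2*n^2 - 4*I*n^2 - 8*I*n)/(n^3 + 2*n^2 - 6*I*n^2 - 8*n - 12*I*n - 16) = n/(n - 2*I)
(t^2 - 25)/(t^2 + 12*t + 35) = (t - 5)/(t + 7)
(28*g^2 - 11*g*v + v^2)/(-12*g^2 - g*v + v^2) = (-7*g + v)/(3*g + v)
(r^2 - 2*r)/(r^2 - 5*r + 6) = r/(r - 3)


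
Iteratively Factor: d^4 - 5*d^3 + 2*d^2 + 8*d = (d)*(d^3 - 5*d^2 + 2*d + 8) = d*(d + 1)*(d^2 - 6*d + 8) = d*(d - 4)*(d + 1)*(d - 2)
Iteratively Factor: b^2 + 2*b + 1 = (b + 1)*(b + 1)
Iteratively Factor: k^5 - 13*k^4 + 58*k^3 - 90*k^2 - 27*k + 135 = (k - 5)*(k^4 - 8*k^3 + 18*k^2 - 27) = (k - 5)*(k - 3)*(k^3 - 5*k^2 + 3*k + 9) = (k - 5)*(k - 3)^2*(k^2 - 2*k - 3) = (k - 5)*(k - 3)^2*(k + 1)*(k - 3)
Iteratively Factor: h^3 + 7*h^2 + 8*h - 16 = (h + 4)*(h^2 + 3*h - 4) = (h - 1)*(h + 4)*(h + 4)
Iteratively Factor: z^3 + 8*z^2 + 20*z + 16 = (z + 2)*(z^2 + 6*z + 8) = (z + 2)*(z + 4)*(z + 2)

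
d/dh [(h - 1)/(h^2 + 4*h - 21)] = (h^2 + 4*h - 2*(h - 1)*(h + 2) - 21)/(h^2 + 4*h - 21)^2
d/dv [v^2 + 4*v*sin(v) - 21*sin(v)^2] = 4*v*cos(v) + 2*v + 4*sin(v) - 21*sin(2*v)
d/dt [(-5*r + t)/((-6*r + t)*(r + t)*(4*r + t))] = 2*(-77*r^3 - 5*r^2*t + 8*r*t^2 - t^3)/(576*r^6 + 1248*r^5*t + 724*r^4*t^2 + 4*r^3*t^3 - 51*r^2*t^4 - 2*r*t^5 + t^6)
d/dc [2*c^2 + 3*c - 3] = 4*c + 3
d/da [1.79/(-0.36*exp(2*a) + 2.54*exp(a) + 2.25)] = (1.2888*exp(a) - 4.5466)*exp(a)/(-0.36*exp(2*a) + 2.54*exp(a) + 2.25)^2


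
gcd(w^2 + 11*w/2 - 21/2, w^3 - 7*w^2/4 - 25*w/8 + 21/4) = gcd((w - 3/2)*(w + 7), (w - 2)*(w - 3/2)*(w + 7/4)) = w - 3/2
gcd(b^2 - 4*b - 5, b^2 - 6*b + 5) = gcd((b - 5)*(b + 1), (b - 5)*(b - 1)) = b - 5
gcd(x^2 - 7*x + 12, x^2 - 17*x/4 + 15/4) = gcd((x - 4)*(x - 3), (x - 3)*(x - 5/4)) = x - 3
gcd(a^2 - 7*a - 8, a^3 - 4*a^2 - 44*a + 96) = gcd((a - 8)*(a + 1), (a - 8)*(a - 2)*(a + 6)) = a - 8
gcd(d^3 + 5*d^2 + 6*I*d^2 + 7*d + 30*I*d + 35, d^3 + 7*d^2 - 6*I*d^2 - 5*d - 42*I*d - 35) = d - I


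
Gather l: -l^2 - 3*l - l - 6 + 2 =-l^2 - 4*l - 4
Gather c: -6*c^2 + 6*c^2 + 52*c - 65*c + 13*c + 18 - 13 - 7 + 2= 0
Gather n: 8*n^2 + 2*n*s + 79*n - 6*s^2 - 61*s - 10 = 8*n^2 + n*(2*s + 79) - 6*s^2 - 61*s - 10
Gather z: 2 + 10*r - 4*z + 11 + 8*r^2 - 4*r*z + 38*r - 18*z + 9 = 8*r^2 + 48*r + z*(-4*r - 22) + 22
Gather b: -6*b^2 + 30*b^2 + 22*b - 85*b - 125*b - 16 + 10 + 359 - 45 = 24*b^2 - 188*b + 308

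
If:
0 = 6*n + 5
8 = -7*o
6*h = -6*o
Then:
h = 8/7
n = -5/6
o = -8/7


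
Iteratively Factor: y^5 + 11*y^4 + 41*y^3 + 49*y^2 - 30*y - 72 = (y + 3)*(y^4 + 8*y^3 + 17*y^2 - 2*y - 24) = (y + 2)*(y + 3)*(y^3 + 6*y^2 + 5*y - 12) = (y - 1)*(y + 2)*(y + 3)*(y^2 + 7*y + 12) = (y - 1)*(y + 2)*(y + 3)*(y + 4)*(y + 3)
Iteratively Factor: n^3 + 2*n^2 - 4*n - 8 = (n - 2)*(n^2 + 4*n + 4) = (n - 2)*(n + 2)*(n + 2)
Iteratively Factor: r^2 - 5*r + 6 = (r - 2)*(r - 3)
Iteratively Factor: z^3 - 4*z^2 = (z)*(z^2 - 4*z) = z^2*(z - 4)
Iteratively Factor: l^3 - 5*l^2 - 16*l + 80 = (l - 5)*(l^2 - 16) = (l - 5)*(l - 4)*(l + 4)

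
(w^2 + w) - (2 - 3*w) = w^2 + 4*w - 2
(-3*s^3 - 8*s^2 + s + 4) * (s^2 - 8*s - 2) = -3*s^5 + 16*s^4 + 71*s^3 + 12*s^2 - 34*s - 8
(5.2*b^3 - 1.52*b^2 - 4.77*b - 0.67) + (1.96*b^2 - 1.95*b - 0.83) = 5.2*b^3 + 0.44*b^2 - 6.72*b - 1.5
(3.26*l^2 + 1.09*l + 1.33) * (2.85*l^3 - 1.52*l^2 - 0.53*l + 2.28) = 9.291*l^5 - 1.8487*l^4 + 0.4059*l^3 + 4.8335*l^2 + 1.7803*l + 3.0324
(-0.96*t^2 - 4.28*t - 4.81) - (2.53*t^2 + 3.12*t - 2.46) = -3.49*t^2 - 7.4*t - 2.35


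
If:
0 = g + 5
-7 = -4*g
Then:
No Solution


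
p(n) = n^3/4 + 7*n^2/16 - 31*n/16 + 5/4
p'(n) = 3*n^2/4 + 7*n/8 - 31/16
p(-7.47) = -64.07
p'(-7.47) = 33.38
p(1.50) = 0.17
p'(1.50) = 1.06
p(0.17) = 0.93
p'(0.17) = -1.77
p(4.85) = 30.67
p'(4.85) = 19.95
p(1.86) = 0.77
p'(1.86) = 2.28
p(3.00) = 6.12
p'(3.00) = 7.44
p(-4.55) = -4.43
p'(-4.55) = 9.61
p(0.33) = 0.67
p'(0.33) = -1.57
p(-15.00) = -715.00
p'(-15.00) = 153.69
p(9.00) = 201.50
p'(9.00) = 66.69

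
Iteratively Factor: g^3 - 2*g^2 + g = (g - 1)*(g^2 - g) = (g - 1)^2*(g)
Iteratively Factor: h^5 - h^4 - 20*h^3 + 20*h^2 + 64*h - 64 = (h + 2)*(h^4 - 3*h^3 - 14*h^2 + 48*h - 32) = (h - 1)*(h + 2)*(h^3 - 2*h^2 - 16*h + 32) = (h - 1)*(h + 2)*(h + 4)*(h^2 - 6*h + 8) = (h - 2)*(h - 1)*(h + 2)*(h + 4)*(h - 4)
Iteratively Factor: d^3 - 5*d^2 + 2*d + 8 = (d - 2)*(d^2 - 3*d - 4) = (d - 4)*(d - 2)*(d + 1)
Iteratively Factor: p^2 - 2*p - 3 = (p - 3)*(p + 1)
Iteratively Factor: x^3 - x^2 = (x)*(x^2 - x) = x*(x - 1)*(x)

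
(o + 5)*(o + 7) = o^2 + 12*o + 35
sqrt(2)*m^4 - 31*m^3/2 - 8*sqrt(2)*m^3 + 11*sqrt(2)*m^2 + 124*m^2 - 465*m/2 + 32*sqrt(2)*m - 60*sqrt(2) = (m - 5)*(m - 3)*(m - 8*sqrt(2))*(sqrt(2)*m + 1/2)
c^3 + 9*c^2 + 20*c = c*(c + 4)*(c + 5)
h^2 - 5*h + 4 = (h - 4)*(h - 1)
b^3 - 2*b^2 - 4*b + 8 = (b - 2)^2*(b + 2)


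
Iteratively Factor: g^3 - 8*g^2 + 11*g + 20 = (g - 5)*(g^2 - 3*g - 4) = (g - 5)*(g - 4)*(g + 1)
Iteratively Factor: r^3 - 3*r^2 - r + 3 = (r - 3)*(r^2 - 1) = (r - 3)*(r + 1)*(r - 1)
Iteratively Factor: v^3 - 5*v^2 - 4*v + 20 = (v - 5)*(v^2 - 4) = (v - 5)*(v + 2)*(v - 2)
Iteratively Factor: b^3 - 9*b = (b - 3)*(b^2 + 3*b) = (b - 3)*(b + 3)*(b)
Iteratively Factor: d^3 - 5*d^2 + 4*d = (d - 4)*(d^2 - d) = (d - 4)*(d - 1)*(d)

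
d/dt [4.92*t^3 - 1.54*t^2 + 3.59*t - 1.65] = 14.76*t^2 - 3.08*t + 3.59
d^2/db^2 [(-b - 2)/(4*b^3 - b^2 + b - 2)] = 2*(-(b + 2)*(12*b^2 - 2*b + 1)^2 + (12*b^2 - 2*b + (b + 2)*(12*b - 1) + 1)*(4*b^3 - b^2 + b - 2))/(4*b^3 - b^2 + b - 2)^3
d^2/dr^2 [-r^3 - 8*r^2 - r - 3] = -6*r - 16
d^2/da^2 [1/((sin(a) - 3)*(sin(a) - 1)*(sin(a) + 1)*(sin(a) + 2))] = (16*sin(a)^8 - 23*sin(a)^7 - 95*sin(a)^6 + 106*sin(a)^5 + 212*sin(a)^4 - 83*sin(a)^3 - 47*sin(a)^2 - 86)/((sin(a) - 3)^3*(sin(a) + 2)^3*cos(a)^6)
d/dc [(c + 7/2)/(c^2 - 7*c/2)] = (-4*c^2 - 28*c + 49)/(c^2*(4*c^2 - 28*c + 49))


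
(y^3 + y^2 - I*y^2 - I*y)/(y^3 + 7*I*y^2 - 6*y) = (y^2 + y - I*y - I)/(y^2 + 7*I*y - 6)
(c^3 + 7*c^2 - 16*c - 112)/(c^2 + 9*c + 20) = (c^2 + 3*c - 28)/(c + 5)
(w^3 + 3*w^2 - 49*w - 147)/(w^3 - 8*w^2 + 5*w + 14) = (w^2 + 10*w + 21)/(w^2 - w - 2)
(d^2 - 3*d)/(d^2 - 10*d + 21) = d/(d - 7)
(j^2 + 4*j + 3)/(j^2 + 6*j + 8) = (j^2 + 4*j + 3)/(j^2 + 6*j + 8)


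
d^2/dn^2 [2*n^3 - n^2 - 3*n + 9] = 12*n - 2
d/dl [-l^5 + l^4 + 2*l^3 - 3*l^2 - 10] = l*(-5*l^3 + 4*l^2 + 6*l - 6)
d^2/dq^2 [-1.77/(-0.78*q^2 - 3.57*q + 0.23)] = (-2.153736*q^2 - 9.857484*q + 1.77*(1.56*q + 3.57)*(3.12*q + 7.14) + 0.635076)/(0.78*q^2 + 3.57*q - 0.23)^3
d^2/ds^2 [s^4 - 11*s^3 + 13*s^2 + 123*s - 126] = 12*s^2 - 66*s + 26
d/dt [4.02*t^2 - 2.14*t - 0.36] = 8.04*t - 2.14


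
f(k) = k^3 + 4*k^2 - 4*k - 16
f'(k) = 3*k^2 + 8*k - 4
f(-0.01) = -15.96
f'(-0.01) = -4.08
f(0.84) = -15.94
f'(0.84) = 4.84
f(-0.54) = -12.83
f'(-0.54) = -7.45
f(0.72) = -16.43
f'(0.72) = 3.32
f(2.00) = 0.00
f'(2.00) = 24.00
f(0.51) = -16.87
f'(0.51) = 0.86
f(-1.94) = -0.49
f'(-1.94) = -8.23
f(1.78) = -4.81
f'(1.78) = 19.75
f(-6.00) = -64.00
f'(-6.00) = 56.00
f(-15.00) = -2431.00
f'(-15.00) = 551.00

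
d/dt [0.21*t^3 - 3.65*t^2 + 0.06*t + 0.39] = 0.63*t^2 - 7.3*t + 0.06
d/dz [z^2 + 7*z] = 2*z + 7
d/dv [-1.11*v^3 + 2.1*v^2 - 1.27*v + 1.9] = -3.33*v^2 + 4.2*v - 1.27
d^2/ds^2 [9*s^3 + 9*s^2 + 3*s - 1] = 54*s + 18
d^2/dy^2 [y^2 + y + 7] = 2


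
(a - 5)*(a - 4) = a^2 - 9*a + 20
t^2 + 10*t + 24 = (t + 4)*(t + 6)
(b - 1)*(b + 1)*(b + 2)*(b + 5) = b^4 + 7*b^3 + 9*b^2 - 7*b - 10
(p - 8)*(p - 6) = p^2 - 14*p + 48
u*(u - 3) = u^2 - 3*u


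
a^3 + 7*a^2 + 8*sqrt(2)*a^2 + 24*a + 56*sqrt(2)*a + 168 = (a + 7)*(a + 2*sqrt(2))*(a + 6*sqrt(2))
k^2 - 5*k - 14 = (k - 7)*(k + 2)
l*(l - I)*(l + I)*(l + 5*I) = l^4 + 5*I*l^3 + l^2 + 5*I*l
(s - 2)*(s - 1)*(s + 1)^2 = s^4 - s^3 - 3*s^2 + s + 2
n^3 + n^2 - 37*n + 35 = (n - 5)*(n - 1)*(n + 7)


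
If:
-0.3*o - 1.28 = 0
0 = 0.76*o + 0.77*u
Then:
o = -4.27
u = 4.21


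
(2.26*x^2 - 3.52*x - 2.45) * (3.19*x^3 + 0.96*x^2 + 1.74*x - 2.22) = 7.2094*x^5 - 9.0592*x^4 - 7.2623*x^3 - 13.494*x^2 + 3.5514*x + 5.439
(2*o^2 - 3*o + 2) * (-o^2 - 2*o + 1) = -2*o^4 - o^3 + 6*o^2 - 7*o + 2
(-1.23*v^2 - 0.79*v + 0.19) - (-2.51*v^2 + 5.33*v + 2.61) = 1.28*v^2 - 6.12*v - 2.42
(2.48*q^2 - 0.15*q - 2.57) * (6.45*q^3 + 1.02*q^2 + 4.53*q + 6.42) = 15.996*q^5 + 1.5621*q^4 - 5.4951*q^3 + 12.6207*q^2 - 12.6051*q - 16.4994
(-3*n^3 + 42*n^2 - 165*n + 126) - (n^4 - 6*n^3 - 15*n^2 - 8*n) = -n^4 + 3*n^3 + 57*n^2 - 157*n + 126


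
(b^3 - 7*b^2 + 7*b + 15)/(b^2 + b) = b - 8 + 15/b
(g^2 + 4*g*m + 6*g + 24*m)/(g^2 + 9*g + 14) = (g^2 + 4*g*m + 6*g + 24*m)/(g^2 + 9*g + 14)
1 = 1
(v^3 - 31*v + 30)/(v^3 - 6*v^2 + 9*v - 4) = (v^2 + v - 30)/(v^2 - 5*v + 4)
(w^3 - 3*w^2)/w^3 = (w - 3)/w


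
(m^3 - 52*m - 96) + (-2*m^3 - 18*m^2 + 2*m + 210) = -m^3 - 18*m^2 - 50*m + 114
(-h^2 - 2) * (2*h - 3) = -2*h^3 + 3*h^2 - 4*h + 6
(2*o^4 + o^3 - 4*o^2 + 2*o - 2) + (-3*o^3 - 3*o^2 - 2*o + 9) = 2*o^4 - 2*o^3 - 7*o^2 + 7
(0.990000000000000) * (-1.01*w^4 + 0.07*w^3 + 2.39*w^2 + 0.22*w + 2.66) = -0.9999*w^4 + 0.0693*w^3 + 2.3661*w^2 + 0.2178*w + 2.6334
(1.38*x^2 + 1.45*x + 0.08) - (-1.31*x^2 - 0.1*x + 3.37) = 2.69*x^2 + 1.55*x - 3.29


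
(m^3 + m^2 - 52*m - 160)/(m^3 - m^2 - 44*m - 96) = (m + 5)/(m + 3)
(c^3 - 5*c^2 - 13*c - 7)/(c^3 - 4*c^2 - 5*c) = (c^2 - 6*c - 7)/(c*(c - 5))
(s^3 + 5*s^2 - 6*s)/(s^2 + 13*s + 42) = s*(s - 1)/(s + 7)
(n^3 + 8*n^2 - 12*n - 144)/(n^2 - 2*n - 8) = (n^2 + 12*n + 36)/(n + 2)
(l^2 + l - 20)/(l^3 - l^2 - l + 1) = (l^2 + l - 20)/(l^3 - l^2 - l + 1)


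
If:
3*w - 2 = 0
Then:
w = 2/3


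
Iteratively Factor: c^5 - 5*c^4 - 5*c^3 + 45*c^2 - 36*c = (c - 1)*(c^4 - 4*c^3 - 9*c^2 + 36*c) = c*(c - 1)*(c^3 - 4*c^2 - 9*c + 36) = c*(c - 1)*(c + 3)*(c^2 - 7*c + 12) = c*(c - 3)*(c - 1)*(c + 3)*(c - 4)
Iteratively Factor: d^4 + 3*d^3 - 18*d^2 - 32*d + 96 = (d + 4)*(d^3 - d^2 - 14*d + 24) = (d - 2)*(d + 4)*(d^2 + d - 12) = (d - 3)*(d - 2)*(d + 4)*(d + 4)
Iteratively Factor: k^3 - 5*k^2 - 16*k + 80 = (k + 4)*(k^2 - 9*k + 20) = (k - 5)*(k + 4)*(k - 4)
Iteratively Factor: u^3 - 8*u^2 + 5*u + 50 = (u - 5)*(u^2 - 3*u - 10) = (u - 5)^2*(u + 2)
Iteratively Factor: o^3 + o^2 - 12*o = (o + 4)*(o^2 - 3*o) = o*(o + 4)*(o - 3)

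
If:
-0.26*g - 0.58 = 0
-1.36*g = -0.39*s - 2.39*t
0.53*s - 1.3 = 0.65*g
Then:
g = -2.23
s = -0.28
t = -1.22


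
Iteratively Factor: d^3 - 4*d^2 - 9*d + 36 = (d - 3)*(d^2 - d - 12) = (d - 3)*(d + 3)*(d - 4)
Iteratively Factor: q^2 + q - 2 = (q - 1)*(q + 2)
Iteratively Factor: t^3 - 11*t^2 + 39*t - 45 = (t - 3)*(t^2 - 8*t + 15) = (t - 5)*(t - 3)*(t - 3)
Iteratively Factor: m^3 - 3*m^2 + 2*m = (m - 2)*(m^2 - m) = m*(m - 2)*(m - 1)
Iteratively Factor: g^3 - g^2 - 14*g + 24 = (g - 3)*(g^2 + 2*g - 8) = (g - 3)*(g - 2)*(g + 4)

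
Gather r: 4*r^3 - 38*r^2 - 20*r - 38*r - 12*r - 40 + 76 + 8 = 4*r^3 - 38*r^2 - 70*r + 44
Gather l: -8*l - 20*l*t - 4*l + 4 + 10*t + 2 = l*(-20*t - 12) + 10*t + 6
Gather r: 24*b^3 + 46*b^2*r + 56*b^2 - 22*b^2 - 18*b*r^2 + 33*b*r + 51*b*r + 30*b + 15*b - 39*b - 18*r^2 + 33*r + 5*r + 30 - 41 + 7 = 24*b^3 + 34*b^2 + 6*b + r^2*(-18*b - 18) + r*(46*b^2 + 84*b + 38) - 4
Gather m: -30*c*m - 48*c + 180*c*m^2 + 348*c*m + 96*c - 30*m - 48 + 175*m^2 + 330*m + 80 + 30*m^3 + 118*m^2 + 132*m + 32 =48*c + 30*m^3 + m^2*(180*c + 293) + m*(318*c + 432) + 64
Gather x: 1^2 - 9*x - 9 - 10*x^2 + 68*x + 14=-10*x^2 + 59*x + 6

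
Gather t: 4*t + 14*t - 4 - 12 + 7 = 18*t - 9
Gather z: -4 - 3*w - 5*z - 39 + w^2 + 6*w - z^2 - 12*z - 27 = w^2 + 3*w - z^2 - 17*z - 70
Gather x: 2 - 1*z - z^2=-z^2 - z + 2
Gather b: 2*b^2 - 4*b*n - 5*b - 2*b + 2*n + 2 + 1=2*b^2 + b*(-4*n - 7) + 2*n + 3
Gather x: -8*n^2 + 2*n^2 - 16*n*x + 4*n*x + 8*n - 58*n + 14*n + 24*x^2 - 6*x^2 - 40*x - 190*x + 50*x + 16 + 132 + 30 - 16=-6*n^2 - 36*n + 18*x^2 + x*(-12*n - 180) + 162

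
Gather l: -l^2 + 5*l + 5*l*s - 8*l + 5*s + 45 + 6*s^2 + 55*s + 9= -l^2 + l*(5*s - 3) + 6*s^2 + 60*s + 54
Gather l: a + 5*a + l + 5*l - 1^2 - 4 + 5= 6*a + 6*l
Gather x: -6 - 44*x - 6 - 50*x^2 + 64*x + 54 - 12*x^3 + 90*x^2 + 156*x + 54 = -12*x^3 + 40*x^2 + 176*x + 96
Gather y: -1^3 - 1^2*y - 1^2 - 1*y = -2*y - 2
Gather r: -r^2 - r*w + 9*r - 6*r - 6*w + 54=-r^2 + r*(3 - w) - 6*w + 54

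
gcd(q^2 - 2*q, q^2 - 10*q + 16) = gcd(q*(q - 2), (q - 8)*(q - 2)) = q - 2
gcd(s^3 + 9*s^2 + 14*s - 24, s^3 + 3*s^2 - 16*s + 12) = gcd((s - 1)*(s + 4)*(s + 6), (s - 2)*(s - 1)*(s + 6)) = s^2 + 5*s - 6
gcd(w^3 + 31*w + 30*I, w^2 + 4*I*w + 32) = 1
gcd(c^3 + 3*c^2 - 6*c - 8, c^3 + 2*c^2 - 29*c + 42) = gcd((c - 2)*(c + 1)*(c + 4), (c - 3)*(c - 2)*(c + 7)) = c - 2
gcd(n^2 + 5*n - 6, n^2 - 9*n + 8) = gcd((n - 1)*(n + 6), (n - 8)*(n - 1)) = n - 1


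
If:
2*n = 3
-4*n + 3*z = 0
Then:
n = 3/2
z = 2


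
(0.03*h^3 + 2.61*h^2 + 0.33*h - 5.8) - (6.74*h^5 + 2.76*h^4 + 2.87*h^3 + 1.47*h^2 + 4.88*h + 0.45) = -6.74*h^5 - 2.76*h^4 - 2.84*h^3 + 1.14*h^2 - 4.55*h - 6.25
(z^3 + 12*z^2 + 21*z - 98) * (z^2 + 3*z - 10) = z^5 + 15*z^4 + 47*z^3 - 155*z^2 - 504*z + 980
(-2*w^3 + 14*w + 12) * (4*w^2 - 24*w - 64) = -8*w^5 + 48*w^4 + 184*w^3 - 288*w^2 - 1184*w - 768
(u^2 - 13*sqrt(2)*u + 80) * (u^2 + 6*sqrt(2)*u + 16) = u^4 - 7*sqrt(2)*u^3 - 60*u^2 + 272*sqrt(2)*u + 1280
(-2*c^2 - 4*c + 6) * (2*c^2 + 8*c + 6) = -4*c^4 - 24*c^3 - 32*c^2 + 24*c + 36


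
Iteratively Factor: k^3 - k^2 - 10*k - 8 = (k + 1)*(k^2 - 2*k - 8) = (k + 1)*(k + 2)*(k - 4)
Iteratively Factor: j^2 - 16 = (j - 4)*(j + 4)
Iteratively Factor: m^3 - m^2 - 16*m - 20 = (m - 5)*(m^2 + 4*m + 4) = (m - 5)*(m + 2)*(m + 2)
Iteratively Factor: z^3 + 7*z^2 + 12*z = (z + 3)*(z^2 + 4*z) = (z + 3)*(z + 4)*(z)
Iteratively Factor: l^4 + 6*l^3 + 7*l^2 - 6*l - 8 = (l - 1)*(l^3 + 7*l^2 + 14*l + 8) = (l - 1)*(l + 1)*(l^2 + 6*l + 8) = (l - 1)*(l + 1)*(l + 4)*(l + 2)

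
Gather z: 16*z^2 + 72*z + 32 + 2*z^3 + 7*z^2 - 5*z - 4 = 2*z^3 + 23*z^2 + 67*z + 28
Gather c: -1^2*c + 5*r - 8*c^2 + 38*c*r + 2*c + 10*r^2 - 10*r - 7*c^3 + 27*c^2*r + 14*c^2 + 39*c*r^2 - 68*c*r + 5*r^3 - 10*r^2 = -7*c^3 + c^2*(27*r + 6) + c*(39*r^2 - 30*r + 1) + 5*r^3 - 5*r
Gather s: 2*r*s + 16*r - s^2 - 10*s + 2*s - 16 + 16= 16*r - s^2 + s*(2*r - 8)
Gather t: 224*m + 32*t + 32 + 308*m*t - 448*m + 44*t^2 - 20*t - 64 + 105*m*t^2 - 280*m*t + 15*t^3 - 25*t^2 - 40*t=-224*m + 15*t^3 + t^2*(105*m + 19) + t*(28*m - 28) - 32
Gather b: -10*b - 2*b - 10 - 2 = -12*b - 12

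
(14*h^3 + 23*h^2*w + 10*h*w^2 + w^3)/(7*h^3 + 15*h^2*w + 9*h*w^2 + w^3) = (2*h + w)/(h + w)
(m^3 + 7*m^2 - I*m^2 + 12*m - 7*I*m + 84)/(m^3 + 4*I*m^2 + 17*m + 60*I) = (m + 7)/(m + 5*I)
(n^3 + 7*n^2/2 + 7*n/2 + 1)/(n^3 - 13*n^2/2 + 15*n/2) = (2*n^3 + 7*n^2 + 7*n + 2)/(n*(2*n^2 - 13*n + 15))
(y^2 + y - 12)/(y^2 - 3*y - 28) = (y - 3)/(y - 7)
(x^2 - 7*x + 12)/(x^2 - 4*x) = (x - 3)/x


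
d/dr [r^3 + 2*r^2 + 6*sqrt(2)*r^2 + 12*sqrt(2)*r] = 3*r^2 + 4*r + 12*sqrt(2)*r + 12*sqrt(2)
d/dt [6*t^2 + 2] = 12*t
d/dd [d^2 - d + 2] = 2*d - 1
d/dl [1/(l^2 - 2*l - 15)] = 2*(1 - l)/(-l^2 + 2*l + 15)^2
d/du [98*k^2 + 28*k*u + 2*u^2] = 28*k + 4*u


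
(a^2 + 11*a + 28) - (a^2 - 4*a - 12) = 15*a + 40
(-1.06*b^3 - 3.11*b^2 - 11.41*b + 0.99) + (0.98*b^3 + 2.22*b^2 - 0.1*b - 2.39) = -0.0800000000000001*b^3 - 0.89*b^2 - 11.51*b - 1.4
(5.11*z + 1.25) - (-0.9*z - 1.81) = 6.01*z + 3.06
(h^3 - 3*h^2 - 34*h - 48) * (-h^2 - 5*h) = -h^5 - 2*h^4 + 49*h^3 + 218*h^2 + 240*h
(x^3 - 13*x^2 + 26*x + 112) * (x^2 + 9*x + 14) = x^5 - 4*x^4 - 77*x^3 + 164*x^2 + 1372*x + 1568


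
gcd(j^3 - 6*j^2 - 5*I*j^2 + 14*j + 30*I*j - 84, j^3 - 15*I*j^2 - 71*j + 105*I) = j - 7*I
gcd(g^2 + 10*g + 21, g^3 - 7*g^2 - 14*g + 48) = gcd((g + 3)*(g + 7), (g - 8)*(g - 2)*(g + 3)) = g + 3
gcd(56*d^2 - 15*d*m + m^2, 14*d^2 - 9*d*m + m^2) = 7*d - m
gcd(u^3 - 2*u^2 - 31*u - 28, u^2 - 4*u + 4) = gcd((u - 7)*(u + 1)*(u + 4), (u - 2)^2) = 1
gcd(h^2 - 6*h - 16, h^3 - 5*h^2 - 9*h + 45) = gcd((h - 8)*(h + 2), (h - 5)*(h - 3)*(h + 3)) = 1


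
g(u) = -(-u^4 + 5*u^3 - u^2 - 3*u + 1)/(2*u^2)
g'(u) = -(-4*u^3 + 15*u^2 - 2*u - 3)/(2*u^2) + (-u^4 + 5*u^3 - u^2 - 3*u + 1)/u^3 = u - 5/2 - 3/(2*u^2) + u^(-3)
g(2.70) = -2.12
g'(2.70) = 0.05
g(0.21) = -4.20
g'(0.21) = 71.68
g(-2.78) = 10.71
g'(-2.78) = -5.52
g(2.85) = -2.10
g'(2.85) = 0.21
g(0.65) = 0.21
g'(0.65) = -1.76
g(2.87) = -2.09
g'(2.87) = 0.23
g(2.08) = -1.93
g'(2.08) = -0.66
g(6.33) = 4.93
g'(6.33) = 3.80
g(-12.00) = 102.37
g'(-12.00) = -14.51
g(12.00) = 42.62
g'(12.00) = 9.49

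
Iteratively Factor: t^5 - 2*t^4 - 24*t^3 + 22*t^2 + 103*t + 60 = (t + 1)*(t^4 - 3*t^3 - 21*t^2 + 43*t + 60) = (t - 5)*(t + 1)*(t^3 + 2*t^2 - 11*t - 12) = (t - 5)*(t + 1)*(t + 4)*(t^2 - 2*t - 3) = (t - 5)*(t + 1)^2*(t + 4)*(t - 3)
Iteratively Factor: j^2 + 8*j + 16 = (j + 4)*(j + 4)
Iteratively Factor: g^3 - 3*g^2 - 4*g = (g - 4)*(g^2 + g) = (g - 4)*(g + 1)*(g)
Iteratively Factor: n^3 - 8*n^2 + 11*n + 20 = (n + 1)*(n^2 - 9*n + 20) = (n - 5)*(n + 1)*(n - 4)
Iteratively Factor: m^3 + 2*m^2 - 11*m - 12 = (m + 4)*(m^2 - 2*m - 3) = (m - 3)*(m + 4)*(m + 1)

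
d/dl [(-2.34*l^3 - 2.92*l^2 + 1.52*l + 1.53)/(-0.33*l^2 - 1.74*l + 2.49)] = (0.7722*l^4 + 8.1432*l^3 - 11.8974*l^2 - 13.5318*l + 6.447)/(0.1089*l^4 + 1.1484*l^3 + 1.3842*l^2 - 8.6652*l + 6.2001)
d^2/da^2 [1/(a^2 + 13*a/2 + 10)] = 4*(-4*a^2 - 26*a + (4*a + 13)^2 - 40)/(2*a^2 + 13*a + 20)^3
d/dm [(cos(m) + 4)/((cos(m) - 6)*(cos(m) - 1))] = (cos(m)^2 + 8*cos(m) - 34)*sin(m)/((cos(m) - 6)^2*(cos(m) - 1)^2)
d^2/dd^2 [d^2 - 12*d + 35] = 2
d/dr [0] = 0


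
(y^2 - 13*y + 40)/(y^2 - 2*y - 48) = (y - 5)/(y + 6)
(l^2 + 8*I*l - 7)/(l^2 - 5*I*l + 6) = (l + 7*I)/(l - 6*I)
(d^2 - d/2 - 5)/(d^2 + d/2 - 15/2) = (d + 2)/(d + 3)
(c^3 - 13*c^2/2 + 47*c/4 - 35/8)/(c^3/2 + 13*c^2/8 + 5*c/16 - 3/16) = 2*(8*c^3 - 52*c^2 + 94*c - 35)/(8*c^3 + 26*c^2 + 5*c - 3)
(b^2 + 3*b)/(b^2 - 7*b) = (b + 3)/(b - 7)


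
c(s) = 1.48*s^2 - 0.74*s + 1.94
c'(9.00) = 25.90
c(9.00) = 115.16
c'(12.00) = 34.78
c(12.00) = 206.18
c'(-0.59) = -2.49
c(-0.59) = 2.89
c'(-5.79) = -17.88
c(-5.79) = 55.84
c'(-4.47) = -13.97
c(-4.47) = 34.82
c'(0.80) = 1.63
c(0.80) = 2.30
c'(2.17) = 5.68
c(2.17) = 7.30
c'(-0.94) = -3.52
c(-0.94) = 3.94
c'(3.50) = 9.62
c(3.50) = 17.48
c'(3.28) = 8.97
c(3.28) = 15.44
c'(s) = 2.96*s - 0.74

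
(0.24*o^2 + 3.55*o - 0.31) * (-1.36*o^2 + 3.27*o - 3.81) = -0.3264*o^4 - 4.0432*o^3 + 11.1157*o^2 - 14.5392*o + 1.1811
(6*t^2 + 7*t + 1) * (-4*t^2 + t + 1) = -24*t^4 - 22*t^3 + 9*t^2 + 8*t + 1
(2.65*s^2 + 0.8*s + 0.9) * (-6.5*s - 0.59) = -17.225*s^3 - 6.7635*s^2 - 6.322*s - 0.531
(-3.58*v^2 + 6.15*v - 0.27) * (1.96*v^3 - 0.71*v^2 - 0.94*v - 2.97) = -7.0168*v^5 + 14.5958*v^4 - 1.5305*v^3 + 5.0433*v^2 - 18.0117*v + 0.8019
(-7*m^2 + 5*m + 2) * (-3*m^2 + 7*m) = 21*m^4 - 64*m^3 + 29*m^2 + 14*m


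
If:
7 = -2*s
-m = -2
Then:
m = 2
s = -7/2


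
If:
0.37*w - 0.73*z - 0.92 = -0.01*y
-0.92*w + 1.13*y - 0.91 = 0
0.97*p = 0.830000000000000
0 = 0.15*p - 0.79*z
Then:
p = 0.86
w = 2.73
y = 3.02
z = 0.16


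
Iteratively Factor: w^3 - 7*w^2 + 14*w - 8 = (w - 2)*(w^2 - 5*w + 4) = (w - 4)*(w - 2)*(w - 1)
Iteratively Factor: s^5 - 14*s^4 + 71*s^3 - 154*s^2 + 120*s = (s - 4)*(s^4 - 10*s^3 + 31*s^2 - 30*s) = (s - 4)*(s - 2)*(s^3 - 8*s^2 + 15*s) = (s - 4)*(s - 3)*(s - 2)*(s^2 - 5*s) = (s - 5)*(s - 4)*(s - 3)*(s - 2)*(s)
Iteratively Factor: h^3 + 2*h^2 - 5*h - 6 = (h + 1)*(h^2 + h - 6) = (h - 2)*(h + 1)*(h + 3)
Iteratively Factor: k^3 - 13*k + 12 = (k - 1)*(k^2 + k - 12) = (k - 1)*(k + 4)*(k - 3)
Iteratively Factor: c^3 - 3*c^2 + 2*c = (c)*(c^2 - 3*c + 2) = c*(c - 1)*(c - 2)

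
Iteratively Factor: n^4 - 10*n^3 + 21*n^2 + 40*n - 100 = (n - 2)*(n^3 - 8*n^2 + 5*n + 50) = (n - 5)*(n - 2)*(n^2 - 3*n - 10) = (n - 5)*(n - 2)*(n + 2)*(n - 5)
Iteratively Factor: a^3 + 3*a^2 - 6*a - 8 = (a + 4)*(a^2 - a - 2) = (a + 1)*(a + 4)*(a - 2)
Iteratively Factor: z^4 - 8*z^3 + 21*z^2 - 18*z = (z)*(z^3 - 8*z^2 + 21*z - 18) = z*(z - 3)*(z^2 - 5*z + 6) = z*(z - 3)^2*(z - 2)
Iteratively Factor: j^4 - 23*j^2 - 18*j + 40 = (j - 1)*(j^3 + j^2 - 22*j - 40) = (j - 1)*(j + 2)*(j^2 - j - 20) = (j - 1)*(j + 2)*(j + 4)*(j - 5)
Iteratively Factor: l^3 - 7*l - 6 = (l + 2)*(l^2 - 2*l - 3) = (l + 1)*(l + 2)*(l - 3)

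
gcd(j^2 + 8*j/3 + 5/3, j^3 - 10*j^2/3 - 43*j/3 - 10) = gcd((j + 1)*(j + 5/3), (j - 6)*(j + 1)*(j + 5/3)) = j^2 + 8*j/3 + 5/3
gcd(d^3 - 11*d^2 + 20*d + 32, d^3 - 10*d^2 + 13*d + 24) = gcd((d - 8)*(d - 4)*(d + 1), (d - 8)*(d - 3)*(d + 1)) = d^2 - 7*d - 8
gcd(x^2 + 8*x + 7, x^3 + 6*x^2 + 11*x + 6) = x + 1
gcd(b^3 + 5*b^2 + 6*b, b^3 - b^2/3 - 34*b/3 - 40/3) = b + 2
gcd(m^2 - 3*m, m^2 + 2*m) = m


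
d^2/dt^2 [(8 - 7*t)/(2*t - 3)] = -20/(2*t - 3)^3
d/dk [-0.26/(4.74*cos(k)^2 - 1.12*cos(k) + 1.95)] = (0.2912 - 2.4648*cos(k))*sin(k)/(4.74*cos(k)^2 - 1.12*cos(k) + 1.95)^2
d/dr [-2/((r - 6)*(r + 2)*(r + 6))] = 2*(3*r^2 + 4*r - 36)/(r^6 + 4*r^5 - 68*r^4 - 288*r^3 + 1008*r^2 + 5184*r + 5184)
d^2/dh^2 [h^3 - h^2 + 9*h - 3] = 6*h - 2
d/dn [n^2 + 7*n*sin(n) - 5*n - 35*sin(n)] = 7*n*cos(n) + 2*n + 7*sin(n) - 35*cos(n) - 5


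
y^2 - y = y*(y - 1)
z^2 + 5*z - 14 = (z - 2)*(z + 7)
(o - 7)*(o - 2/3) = o^2 - 23*o/3 + 14/3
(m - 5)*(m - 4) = m^2 - 9*m + 20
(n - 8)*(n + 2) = n^2 - 6*n - 16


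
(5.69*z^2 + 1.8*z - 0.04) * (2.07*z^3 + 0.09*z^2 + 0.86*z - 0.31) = 11.7783*z^5 + 4.2381*z^4 + 4.9726*z^3 - 0.2195*z^2 - 0.5924*z + 0.0124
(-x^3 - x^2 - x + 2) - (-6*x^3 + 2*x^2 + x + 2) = 5*x^3 - 3*x^2 - 2*x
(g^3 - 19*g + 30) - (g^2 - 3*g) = g^3 - g^2 - 16*g + 30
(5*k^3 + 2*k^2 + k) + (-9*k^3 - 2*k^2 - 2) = -4*k^3 + k - 2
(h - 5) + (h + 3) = 2*h - 2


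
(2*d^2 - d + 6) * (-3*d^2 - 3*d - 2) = -6*d^4 - 3*d^3 - 19*d^2 - 16*d - 12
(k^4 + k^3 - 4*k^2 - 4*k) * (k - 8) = k^5 - 7*k^4 - 12*k^3 + 28*k^2 + 32*k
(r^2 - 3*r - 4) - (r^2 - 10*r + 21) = 7*r - 25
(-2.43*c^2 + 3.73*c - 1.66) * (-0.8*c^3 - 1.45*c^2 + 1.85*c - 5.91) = 1.944*c^5 + 0.5395*c^4 - 8.576*c^3 + 23.6688*c^2 - 25.1153*c + 9.8106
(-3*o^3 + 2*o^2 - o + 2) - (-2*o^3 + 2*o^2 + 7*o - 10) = -o^3 - 8*o + 12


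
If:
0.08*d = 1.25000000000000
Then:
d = 15.62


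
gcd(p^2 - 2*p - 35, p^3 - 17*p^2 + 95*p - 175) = p - 7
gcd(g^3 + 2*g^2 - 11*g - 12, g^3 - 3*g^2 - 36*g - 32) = g^2 + 5*g + 4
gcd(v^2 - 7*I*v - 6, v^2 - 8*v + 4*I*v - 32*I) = 1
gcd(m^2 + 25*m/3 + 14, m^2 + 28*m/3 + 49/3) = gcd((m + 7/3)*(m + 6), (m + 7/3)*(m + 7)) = m + 7/3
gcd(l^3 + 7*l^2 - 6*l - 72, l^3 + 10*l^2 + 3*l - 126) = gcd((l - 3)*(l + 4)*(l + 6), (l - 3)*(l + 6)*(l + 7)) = l^2 + 3*l - 18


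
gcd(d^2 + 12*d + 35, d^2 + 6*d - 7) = d + 7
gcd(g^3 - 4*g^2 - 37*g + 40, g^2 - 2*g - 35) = g + 5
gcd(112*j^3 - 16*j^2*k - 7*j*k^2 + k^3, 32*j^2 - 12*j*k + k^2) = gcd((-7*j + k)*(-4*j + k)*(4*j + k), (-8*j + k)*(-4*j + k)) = 4*j - k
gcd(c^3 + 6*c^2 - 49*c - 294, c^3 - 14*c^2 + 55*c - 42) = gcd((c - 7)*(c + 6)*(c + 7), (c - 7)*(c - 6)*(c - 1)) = c - 7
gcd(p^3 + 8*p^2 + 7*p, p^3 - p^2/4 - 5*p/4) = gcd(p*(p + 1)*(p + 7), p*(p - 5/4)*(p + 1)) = p^2 + p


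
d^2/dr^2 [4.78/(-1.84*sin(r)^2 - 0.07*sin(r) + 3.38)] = (64.732672*sin(r)^4 + 1.846992*sin(r)^3 + 21.835518*sin(r)^2 - 2.563036*sin(r) - 59.502396)/(1.84*sin(r)^2 + 0.07*sin(r) - 3.38)^3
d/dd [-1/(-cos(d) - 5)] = sin(d)/(cos(d) + 5)^2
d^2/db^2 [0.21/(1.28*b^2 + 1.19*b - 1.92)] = (-0.688128*b^2 - 0.639744*b + 0.21*(2.56*b + 1.19)*(5.12*b + 2.38) + 1.032192)/(1.28*b^2 + 1.19*b - 1.92)^3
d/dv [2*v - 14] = 2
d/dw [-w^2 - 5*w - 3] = -2*w - 5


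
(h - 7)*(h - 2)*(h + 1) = h^3 - 8*h^2 + 5*h + 14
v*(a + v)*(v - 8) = a*v^2 - 8*a*v + v^3 - 8*v^2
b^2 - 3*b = b*(b - 3)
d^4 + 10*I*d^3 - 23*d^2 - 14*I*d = d*(d + I)*(d + 2*I)*(d + 7*I)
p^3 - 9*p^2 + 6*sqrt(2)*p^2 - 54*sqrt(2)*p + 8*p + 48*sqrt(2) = (p - 8)*(p - 1)*(p + 6*sqrt(2))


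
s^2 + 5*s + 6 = (s + 2)*(s + 3)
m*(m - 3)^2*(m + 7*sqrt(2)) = m^4 - 6*m^3 + 7*sqrt(2)*m^3 - 42*sqrt(2)*m^2 + 9*m^2 + 63*sqrt(2)*m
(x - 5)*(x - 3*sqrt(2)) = x^2 - 5*x - 3*sqrt(2)*x + 15*sqrt(2)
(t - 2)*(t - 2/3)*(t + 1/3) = t^3 - 7*t^2/3 + 4*t/9 + 4/9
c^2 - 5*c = c*(c - 5)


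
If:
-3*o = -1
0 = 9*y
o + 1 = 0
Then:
No Solution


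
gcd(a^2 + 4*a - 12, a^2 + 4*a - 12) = a^2 + 4*a - 12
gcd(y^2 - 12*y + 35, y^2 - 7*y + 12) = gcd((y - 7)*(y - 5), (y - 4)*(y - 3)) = 1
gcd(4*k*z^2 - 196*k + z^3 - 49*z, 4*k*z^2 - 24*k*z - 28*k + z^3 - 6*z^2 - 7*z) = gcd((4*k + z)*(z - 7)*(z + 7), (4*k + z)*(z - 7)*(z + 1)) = 4*k*z - 28*k + z^2 - 7*z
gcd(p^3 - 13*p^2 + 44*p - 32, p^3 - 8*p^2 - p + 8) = p^2 - 9*p + 8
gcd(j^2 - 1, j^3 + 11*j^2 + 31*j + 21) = j + 1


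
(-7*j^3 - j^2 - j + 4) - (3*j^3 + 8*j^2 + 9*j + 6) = -10*j^3 - 9*j^2 - 10*j - 2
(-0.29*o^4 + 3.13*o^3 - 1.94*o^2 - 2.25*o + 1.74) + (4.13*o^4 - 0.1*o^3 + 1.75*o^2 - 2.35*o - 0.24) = 3.84*o^4 + 3.03*o^3 - 0.19*o^2 - 4.6*o + 1.5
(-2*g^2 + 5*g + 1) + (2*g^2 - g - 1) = 4*g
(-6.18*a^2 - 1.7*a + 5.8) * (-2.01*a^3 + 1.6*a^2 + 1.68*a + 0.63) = 12.4218*a^5 - 6.471*a^4 - 24.7604*a^3 + 2.5306*a^2 + 8.673*a + 3.654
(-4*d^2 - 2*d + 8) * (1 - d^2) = 4*d^4 + 2*d^3 - 12*d^2 - 2*d + 8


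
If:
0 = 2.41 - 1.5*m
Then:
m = 1.61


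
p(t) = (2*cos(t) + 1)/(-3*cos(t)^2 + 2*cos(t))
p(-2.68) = 0.19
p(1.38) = 5.08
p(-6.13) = -3.12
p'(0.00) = 0.00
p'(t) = (-6*sin(t)*cos(t) + 2*sin(t))*(2*cos(t) + 1)/(-3*cos(t)^2 + 2*cos(t))^2 - 2*sin(t)/(-3*cos(t)^2 + 2*cos(t)) = 2*(-3*sin(t) + sin(t)/cos(t)^2 - 3*tan(t))/(3*cos(t) - 2)^2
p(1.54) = 18.07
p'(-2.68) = -0.06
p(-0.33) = -3.65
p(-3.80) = 0.17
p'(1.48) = 57.06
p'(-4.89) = 10.98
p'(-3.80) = 0.15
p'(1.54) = 524.23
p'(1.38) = 8.62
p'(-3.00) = -0.01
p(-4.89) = 5.21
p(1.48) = 7.54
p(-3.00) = 0.20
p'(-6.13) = -1.64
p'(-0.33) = 4.66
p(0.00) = -3.00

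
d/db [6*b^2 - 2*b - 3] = 12*b - 2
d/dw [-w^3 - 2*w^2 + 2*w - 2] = -3*w^2 - 4*w + 2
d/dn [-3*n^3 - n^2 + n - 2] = -9*n^2 - 2*n + 1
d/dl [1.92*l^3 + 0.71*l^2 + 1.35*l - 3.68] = 5.76*l^2 + 1.42*l + 1.35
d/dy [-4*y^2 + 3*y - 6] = 3 - 8*y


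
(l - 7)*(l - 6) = l^2 - 13*l + 42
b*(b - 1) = b^2 - b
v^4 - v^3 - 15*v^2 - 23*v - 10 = (v - 5)*(v + 1)^2*(v + 2)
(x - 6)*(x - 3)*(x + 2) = x^3 - 7*x^2 + 36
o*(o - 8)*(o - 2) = o^3 - 10*o^2 + 16*o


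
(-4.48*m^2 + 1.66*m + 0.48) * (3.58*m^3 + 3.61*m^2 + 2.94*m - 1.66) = -16.0384*m^5 - 10.23*m^4 - 5.4602*m^3 + 14.05*m^2 - 1.3444*m - 0.7968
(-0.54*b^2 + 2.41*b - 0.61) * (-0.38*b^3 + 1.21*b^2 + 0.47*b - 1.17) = 0.2052*b^5 - 1.5692*b^4 + 2.8941*b^3 + 1.0264*b^2 - 3.1064*b + 0.7137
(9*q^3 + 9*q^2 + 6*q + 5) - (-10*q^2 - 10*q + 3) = 9*q^3 + 19*q^2 + 16*q + 2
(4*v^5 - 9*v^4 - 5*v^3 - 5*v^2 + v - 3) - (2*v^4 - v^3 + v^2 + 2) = 4*v^5 - 11*v^4 - 4*v^3 - 6*v^2 + v - 5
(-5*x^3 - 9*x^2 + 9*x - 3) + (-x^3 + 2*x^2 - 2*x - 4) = -6*x^3 - 7*x^2 + 7*x - 7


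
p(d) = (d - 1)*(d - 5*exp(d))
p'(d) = d + (1 - 5*exp(d))*(d - 1) - 5*exp(d) = -5*d*exp(d) + 2*d - 1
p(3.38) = -341.47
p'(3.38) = -490.61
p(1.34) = -6.04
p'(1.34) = -23.91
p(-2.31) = 9.29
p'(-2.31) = -4.47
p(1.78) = -21.74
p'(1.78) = -50.22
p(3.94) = -744.27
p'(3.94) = -1006.07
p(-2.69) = 11.18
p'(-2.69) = -5.47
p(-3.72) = 18.13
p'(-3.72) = -7.99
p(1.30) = -5.11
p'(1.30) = -22.25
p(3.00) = -194.86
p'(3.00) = -296.28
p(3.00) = -194.86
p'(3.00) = -296.28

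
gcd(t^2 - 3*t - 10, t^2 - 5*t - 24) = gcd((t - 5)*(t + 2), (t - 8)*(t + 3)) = 1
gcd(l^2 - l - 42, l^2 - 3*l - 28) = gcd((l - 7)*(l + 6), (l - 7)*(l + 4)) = l - 7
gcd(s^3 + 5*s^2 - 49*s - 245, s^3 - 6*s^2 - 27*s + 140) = s^2 - 2*s - 35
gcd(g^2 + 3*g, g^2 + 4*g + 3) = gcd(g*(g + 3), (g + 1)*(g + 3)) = g + 3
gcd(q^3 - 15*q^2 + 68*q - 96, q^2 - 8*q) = q - 8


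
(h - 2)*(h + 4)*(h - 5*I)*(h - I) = h^4 + 2*h^3 - 6*I*h^3 - 13*h^2 - 12*I*h^2 - 10*h + 48*I*h + 40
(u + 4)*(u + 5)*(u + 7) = u^3 + 16*u^2 + 83*u + 140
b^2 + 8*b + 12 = (b + 2)*(b + 6)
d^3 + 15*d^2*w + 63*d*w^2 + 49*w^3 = (d + w)*(d + 7*w)^2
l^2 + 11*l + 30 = (l + 5)*(l + 6)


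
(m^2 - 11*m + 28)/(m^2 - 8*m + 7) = (m - 4)/(m - 1)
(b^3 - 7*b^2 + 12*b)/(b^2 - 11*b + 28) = b*(b - 3)/(b - 7)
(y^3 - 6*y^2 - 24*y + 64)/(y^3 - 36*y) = (y^3 - 6*y^2 - 24*y + 64)/(y*(y^2 - 36))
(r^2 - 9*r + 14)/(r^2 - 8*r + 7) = (r - 2)/(r - 1)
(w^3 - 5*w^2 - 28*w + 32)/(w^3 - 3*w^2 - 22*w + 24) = (w - 8)/(w - 6)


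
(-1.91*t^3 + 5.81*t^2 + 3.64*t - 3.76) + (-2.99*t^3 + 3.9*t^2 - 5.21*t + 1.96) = -4.9*t^3 + 9.71*t^2 - 1.57*t - 1.8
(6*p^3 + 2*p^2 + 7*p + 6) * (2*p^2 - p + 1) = 12*p^5 - 2*p^4 + 18*p^3 + 7*p^2 + p + 6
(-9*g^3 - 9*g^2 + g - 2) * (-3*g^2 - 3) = 27*g^5 + 27*g^4 + 24*g^3 + 33*g^2 - 3*g + 6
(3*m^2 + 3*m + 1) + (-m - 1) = 3*m^2 + 2*m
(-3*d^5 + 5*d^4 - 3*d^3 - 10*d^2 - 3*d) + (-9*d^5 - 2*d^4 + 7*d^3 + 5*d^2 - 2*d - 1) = -12*d^5 + 3*d^4 + 4*d^3 - 5*d^2 - 5*d - 1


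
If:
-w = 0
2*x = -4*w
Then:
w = 0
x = 0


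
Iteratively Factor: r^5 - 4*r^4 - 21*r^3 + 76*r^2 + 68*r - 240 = (r + 2)*(r^4 - 6*r^3 - 9*r^2 + 94*r - 120) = (r - 3)*(r + 2)*(r^3 - 3*r^2 - 18*r + 40) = (r - 5)*(r - 3)*(r + 2)*(r^2 + 2*r - 8) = (r - 5)*(r - 3)*(r - 2)*(r + 2)*(r + 4)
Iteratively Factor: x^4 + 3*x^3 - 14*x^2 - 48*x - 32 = (x + 1)*(x^3 + 2*x^2 - 16*x - 32) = (x - 4)*(x + 1)*(x^2 + 6*x + 8) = (x - 4)*(x + 1)*(x + 2)*(x + 4)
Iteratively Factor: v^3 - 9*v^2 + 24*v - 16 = (v - 4)*(v^2 - 5*v + 4) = (v - 4)*(v - 1)*(v - 4)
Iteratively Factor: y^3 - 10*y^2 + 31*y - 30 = (y - 2)*(y^2 - 8*y + 15) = (y - 3)*(y - 2)*(y - 5)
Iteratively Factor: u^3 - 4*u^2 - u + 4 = (u - 4)*(u^2 - 1) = (u - 4)*(u + 1)*(u - 1)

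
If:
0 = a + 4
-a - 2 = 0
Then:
No Solution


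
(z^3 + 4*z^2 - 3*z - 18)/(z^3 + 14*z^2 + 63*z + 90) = (z^2 + z - 6)/(z^2 + 11*z + 30)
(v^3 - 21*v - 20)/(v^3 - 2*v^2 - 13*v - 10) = (v + 4)/(v + 2)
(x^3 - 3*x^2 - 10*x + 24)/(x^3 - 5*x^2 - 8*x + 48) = (x - 2)/(x - 4)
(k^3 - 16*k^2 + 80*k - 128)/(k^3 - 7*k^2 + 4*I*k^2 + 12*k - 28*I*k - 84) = (k^3 - 16*k^2 + 80*k - 128)/(k^3 + k^2*(-7 + 4*I) + k*(12 - 28*I) - 84)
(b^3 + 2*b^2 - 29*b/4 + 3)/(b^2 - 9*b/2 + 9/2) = (b^2 + 7*b/2 - 2)/(b - 3)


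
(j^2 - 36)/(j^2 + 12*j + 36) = (j - 6)/(j + 6)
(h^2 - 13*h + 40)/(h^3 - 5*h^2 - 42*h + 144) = (h - 5)/(h^2 + 3*h - 18)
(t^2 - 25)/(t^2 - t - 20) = (t + 5)/(t + 4)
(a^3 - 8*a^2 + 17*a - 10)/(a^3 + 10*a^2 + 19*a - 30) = (a^2 - 7*a + 10)/(a^2 + 11*a + 30)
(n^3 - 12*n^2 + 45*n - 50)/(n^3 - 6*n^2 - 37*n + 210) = (n^2 - 7*n + 10)/(n^2 - n - 42)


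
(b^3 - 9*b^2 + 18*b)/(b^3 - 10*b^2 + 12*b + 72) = b*(b - 3)/(b^2 - 4*b - 12)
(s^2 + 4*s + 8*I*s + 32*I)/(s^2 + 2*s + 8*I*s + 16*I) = (s + 4)/(s + 2)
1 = 1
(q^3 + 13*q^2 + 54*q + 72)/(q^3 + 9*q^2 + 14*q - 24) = (q + 3)/(q - 1)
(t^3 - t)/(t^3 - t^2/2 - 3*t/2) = 2*(t - 1)/(2*t - 3)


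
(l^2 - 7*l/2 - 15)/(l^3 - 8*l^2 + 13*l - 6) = (l + 5/2)/(l^2 - 2*l + 1)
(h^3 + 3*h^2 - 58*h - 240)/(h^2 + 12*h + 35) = (h^2 - 2*h - 48)/(h + 7)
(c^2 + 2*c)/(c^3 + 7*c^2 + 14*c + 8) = c/(c^2 + 5*c + 4)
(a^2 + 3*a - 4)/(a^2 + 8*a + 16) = (a - 1)/(a + 4)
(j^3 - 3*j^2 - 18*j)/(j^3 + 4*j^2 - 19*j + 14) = j*(j^2 - 3*j - 18)/(j^3 + 4*j^2 - 19*j + 14)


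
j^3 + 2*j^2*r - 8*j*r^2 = j*(j - 2*r)*(j + 4*r)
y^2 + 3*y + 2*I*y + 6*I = (y + 3)*(y + 2*I)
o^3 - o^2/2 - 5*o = o*(o - 5/2)*(o + 2)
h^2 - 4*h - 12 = (h - 6)*(h + 2)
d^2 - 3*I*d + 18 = (d - 6*I)*(d + 3*I)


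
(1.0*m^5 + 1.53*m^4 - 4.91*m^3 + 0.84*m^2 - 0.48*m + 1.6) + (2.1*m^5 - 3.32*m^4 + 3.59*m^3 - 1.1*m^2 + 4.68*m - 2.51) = 3.1*m^5 - 1.79*m^4 - 1.32*m^3 - 0.26*m^2 + 4.2*m - 0.91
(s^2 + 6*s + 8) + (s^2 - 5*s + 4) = 2*s^2 + s + 12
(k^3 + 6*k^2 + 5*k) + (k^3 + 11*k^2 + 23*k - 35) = 2*k^3 + 17*k^2 + 28*k - 35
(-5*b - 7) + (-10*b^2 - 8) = -10*b^2 - 5*b - 15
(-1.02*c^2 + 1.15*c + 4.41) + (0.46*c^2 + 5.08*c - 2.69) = -0.56*c^2 + 6.23*c + 1.72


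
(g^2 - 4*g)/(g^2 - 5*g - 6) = g*(4 - g)/(-g^2 + 5*g + 6)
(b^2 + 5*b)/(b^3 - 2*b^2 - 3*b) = (b + 5)/(b^2 - 2*b - 3)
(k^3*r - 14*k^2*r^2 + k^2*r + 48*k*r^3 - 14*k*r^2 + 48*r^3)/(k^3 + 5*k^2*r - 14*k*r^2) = r*(k^3 - 14*k^2*r + k^2 + 48*k*r^2 - 14*k*r + 48*r^2)/(k*(k^2 + 5*k*r - 14*r^2))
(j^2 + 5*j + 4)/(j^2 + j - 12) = (j + 1)/(j - 3)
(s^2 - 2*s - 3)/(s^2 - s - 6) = (s + 1)/(s + 2)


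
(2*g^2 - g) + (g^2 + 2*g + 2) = 3*g^2 + g + 2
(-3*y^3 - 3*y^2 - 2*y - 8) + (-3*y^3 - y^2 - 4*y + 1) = -6*y^3 - 4*y^2 - 6*y - 7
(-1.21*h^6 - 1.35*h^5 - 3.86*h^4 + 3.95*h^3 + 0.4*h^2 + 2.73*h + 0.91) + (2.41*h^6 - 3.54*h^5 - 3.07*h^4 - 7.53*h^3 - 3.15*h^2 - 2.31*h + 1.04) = 1.2*h^6 - 4.89*h^5 - 6.93*h^4 - 3.58*h^3 - 2.75*h^2 + 0.42*h + 1.95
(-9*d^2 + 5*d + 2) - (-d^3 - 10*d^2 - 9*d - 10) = d^3 + d^2 + 14*d + 12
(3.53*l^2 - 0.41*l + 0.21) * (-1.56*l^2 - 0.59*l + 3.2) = -5.5068*l^4 - 1.4431*l^3 + 11.2103*l^2 - 1.4359*l + 0.672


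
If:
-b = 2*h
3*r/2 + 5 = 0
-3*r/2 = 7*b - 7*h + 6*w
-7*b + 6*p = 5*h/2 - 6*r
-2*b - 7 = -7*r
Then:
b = -91/6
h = 91/12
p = -1613/144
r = -10/3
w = 219/8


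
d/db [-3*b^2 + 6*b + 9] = 6 - 6*b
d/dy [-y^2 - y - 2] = -2*y - 1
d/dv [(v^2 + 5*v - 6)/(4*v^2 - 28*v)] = 3*(-2*v^2 + 2*v - 7)/(2*v^2*(v^2 - 14*v + 49))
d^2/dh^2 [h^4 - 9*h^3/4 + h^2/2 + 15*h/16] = 12*h^2 - 27*h/2 + 1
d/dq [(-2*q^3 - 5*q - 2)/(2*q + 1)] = (-8*q^3 - 6*q^2 - 1)/(4*q^2 + 4*q + 1)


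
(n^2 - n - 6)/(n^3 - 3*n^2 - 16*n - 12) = (n - 3)/(n^2 - 5*n - 6)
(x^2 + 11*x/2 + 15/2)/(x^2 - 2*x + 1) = (2*x^2 + 11*x + 15)/(2*(x^2 - 2*x + 1))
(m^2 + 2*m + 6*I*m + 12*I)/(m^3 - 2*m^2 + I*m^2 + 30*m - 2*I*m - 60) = (m + 2)/(m^2 - m*(2 + 5*I) + 10*I)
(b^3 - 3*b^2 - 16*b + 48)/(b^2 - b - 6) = (b^2 - 16)/(b + 2)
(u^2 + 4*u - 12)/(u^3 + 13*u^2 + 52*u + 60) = (u - 2)/(u^2 + 7*u + 10)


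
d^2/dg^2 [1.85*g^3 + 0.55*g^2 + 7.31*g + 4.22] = 11.1*g + 1.1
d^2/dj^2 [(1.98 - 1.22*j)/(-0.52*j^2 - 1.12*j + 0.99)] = ((1.04*j + 1.12)*(1.22*j - 1.98)*(2.08*j + 2.24) - (3.8064*j + 0.6736)*(0.52*j^2 + 1.12*j - 0.99))/(0.52*j^2 + 1.12*j - 0.99)^3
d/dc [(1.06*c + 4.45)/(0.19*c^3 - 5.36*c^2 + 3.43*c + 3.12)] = (-0.4028*c^3 + 3.1451*c^2 + 47.704*c - 11.9563)/(0.0361*c^6 - 2.0368*c^5 + 30.033*c^4 - 35.584*c^3 - 21.6815*c^2 + 21.4032*c + 9.7344)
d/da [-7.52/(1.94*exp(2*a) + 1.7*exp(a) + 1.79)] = (29.1776*exp(a) + 12.784)*exp(a)/(1.94*exp(2*a) + 1.7*exp(a) + 1.79)^2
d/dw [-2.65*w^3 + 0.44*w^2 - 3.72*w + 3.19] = -7.95*w^2 + 0.88*w - 3.72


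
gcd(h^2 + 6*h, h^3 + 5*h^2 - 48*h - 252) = h + 6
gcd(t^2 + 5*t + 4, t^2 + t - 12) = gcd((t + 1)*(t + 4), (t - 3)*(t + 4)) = t + 4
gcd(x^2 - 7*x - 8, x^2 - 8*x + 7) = 1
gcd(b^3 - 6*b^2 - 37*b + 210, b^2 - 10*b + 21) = b - 7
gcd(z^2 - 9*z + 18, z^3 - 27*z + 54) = z - 3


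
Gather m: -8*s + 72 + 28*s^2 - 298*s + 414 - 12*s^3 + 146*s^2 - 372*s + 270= -12*s^3 + 174*s^2 - 678*s + 756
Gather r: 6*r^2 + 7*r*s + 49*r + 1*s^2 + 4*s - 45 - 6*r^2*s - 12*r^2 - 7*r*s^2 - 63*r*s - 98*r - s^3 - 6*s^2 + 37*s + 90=r^2*(-6*s - 6) + r*(-7*s^2 - 56*s - 49) - s^3 - 5*s^2 + 41*s + 45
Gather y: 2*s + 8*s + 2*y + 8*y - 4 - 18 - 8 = 10*s + 10*y - 30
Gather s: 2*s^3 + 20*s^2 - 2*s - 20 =2*s^3 + 20*s^2 - 2*s - 20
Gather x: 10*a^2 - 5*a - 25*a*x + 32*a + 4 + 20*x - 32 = 10*a^2 + 27*a + x*(20 - 25*a) - 28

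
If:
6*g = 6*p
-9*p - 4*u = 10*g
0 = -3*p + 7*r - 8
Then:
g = -4*u/19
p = -4*u/19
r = 8/7 - 12*u/133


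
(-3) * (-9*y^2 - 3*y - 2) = 27*y^2 + 9*y + 6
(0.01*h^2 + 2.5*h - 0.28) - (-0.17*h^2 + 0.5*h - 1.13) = 0.18*h^2 + 2.0*h + 0.85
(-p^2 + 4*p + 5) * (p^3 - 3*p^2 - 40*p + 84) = -p^5 + 7*p^4 + 33*p^3 - 259*p^2 + 136*p + 420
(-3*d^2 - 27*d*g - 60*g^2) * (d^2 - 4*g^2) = -3*d^4 - 27*d^3*g - 48*d^2*g^2 + 108*d*g^3 + 240*g^4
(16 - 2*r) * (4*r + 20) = -8*r^2 + 24*r + 320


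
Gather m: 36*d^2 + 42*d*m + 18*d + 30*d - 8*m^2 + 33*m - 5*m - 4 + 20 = 36*d^2 + 48*d - 8*m^2 + m*(42*d + 28) + 16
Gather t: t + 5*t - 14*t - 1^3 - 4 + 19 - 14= -8*t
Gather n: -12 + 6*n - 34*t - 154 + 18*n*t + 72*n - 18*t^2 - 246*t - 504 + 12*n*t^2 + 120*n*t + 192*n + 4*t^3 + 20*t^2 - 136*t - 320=n*(12*t^2 + 138*t + 270) + 4*t^3 + 2*t^2 - 416*t - 990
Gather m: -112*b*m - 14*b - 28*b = -112*b*m - 42*b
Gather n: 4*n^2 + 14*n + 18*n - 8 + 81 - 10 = 4*n^2 + 32*n + 63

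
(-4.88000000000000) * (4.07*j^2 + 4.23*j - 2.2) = -19.8616*j^2 - 20.6424*j + 10.736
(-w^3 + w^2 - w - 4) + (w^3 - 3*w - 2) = w^2 - 4*w - 6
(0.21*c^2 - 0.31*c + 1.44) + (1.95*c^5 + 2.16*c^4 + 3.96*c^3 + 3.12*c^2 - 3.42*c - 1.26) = 1.95*c^5 + 2.16*c^4 + 3.96*c^3 + 3.33*c^2 - 3.73*c + 0.18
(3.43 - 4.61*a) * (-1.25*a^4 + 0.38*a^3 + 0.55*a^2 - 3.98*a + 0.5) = 5.7625*a^5 - 6.0393*a^4 - 1.2321*a^3 + 20.2343*a^2 - 15.9564*a + 1.715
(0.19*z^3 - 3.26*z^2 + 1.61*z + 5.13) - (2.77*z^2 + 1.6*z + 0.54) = 0.19*z^3 - 6.03*z^2 + 0.01*z + 4.59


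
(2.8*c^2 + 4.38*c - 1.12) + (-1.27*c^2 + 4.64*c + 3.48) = 1.53*c^2 + 9.02*c + 2.36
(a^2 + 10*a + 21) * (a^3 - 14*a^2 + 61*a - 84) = a^5 - 4*a^4 - 58*a^3 + 232*a^2 + 441*a - 1764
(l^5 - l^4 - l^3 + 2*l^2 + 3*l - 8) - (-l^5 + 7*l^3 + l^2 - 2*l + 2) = 2*l^5 - l^4 - 8*l^3 + l^2 + 5*l - 10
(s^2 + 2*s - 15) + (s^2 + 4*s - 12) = 2*s^2 + 6*s - 27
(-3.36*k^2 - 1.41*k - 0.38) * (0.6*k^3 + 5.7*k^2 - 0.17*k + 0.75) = -2.016*k^5 - 19.998*k^4 - 7.6938*k^3 - 4.4463*k^2 - 0.9929*k - 0.285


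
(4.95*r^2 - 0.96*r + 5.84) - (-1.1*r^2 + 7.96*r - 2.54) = 6.05*r^2 - 8.92*r + 8.38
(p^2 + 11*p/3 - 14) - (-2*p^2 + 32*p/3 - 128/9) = 3*p^2 - 7*p + 2/9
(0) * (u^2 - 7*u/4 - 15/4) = 0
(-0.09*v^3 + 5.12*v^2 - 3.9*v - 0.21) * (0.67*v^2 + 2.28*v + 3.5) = -0.0603*v^5 + 3.2252*v^4 + 8.7456*v^3 + 8.8873*v^2 - 14.1288*v - 0.735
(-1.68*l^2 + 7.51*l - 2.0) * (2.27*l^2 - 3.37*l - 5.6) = -3.8136*l^4 + 22.7093*l^3 - 20.4407*l^2 - 35.316*l + 11.2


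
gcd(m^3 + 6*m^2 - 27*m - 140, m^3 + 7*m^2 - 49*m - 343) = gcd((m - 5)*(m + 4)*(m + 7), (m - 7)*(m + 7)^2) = m + 7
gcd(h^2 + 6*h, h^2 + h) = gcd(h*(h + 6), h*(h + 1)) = h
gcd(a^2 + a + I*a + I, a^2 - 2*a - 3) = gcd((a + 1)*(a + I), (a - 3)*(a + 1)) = a + 1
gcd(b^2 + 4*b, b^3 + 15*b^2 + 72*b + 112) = b + 4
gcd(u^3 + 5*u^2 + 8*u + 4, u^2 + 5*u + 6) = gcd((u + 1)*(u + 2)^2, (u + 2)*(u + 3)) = u + 2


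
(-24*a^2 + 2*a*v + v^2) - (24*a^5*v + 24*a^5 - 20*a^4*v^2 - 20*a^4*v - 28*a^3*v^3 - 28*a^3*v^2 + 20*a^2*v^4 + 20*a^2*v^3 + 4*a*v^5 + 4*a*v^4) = -24*a^5*v - 24*a^5 + 20*a^4*v^2 + 20*a^4*v + 28*a^3*v^3 + 28*a^3*v^2 - 20*a^2*v^4 - 20*a^2*v^3 - 24*a^2 - 4*a*v^5 - 4*a*v^4 + 2*a*v + v^2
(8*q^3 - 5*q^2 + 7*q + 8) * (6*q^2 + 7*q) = 48*q^5 + 26*q^4 + 7*q^3 + 97*q^2 + 56*q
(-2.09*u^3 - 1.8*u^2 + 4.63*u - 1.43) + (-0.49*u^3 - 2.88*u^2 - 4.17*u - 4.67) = -2.58*u^3 - 4.68*u^2 + 0.46*u - 6.1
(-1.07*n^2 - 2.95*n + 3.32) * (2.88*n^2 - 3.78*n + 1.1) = -3.0816*n^4 - 4.4514*n^3 + 19.5356*n^2 - 15.7946*n + 3.652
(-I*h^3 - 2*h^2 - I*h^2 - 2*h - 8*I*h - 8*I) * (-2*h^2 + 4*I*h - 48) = 2*I*h^5 + 8*h^4 + 2*I*h^4 + 8*h^3 + 56*I*h^3 + 128*h^2 + 56*I*h^2 + 128*h + 384*I*h + 384*I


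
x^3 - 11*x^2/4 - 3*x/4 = x*(x - 3)*(x + 1/4)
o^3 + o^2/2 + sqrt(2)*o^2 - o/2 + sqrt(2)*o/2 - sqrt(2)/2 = (o - 1/2)*(o + 1)*(o + sqrt(2))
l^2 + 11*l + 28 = (l + 4)*(l + 7)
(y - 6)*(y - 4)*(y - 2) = y^3 - 12*y^2 + 44*y - 48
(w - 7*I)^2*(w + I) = w^3 - 13*I*w^2 - 35*w - 49*I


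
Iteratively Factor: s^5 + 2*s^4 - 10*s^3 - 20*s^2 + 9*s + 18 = (s + 3)*(s^4 - s^3 - 7*s^2 + s + 6) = (s + 1)*(s + 3)*(s^3 - 2*s^2 - 5*s + 6) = (s - 1)*(s + 1)*(s + 3)*(s^2 - s - 6) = (s - 1)*(s + 1)*(s + 2)*(s + 3)*(s - 3)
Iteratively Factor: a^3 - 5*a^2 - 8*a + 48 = (a + 3)*(a^2 - 8*a + 16) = (a - 4)*(a + 3)*(a - 4)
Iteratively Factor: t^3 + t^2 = (t)*(t^2 + t) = t^2*(t + 1)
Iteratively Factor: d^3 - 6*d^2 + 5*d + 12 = (d - 4)*(d^2 - 2*d - 3) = (d - 4)*(d - 3)*(d + 1)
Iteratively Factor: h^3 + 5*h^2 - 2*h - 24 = (h + 4)*(h^2 + h - 6) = (h - 2)*(h + 4)*(h + 3)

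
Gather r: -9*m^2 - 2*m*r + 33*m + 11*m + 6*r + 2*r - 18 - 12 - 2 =-9*m^2 + 44*m + r*(8 - 2*m) - 32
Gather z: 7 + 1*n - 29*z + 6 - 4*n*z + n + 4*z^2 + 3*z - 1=2*n + 4*z^2 + z*(-4*n - 26) + 12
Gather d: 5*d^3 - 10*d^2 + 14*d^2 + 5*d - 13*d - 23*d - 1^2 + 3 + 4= 5*d^3 + 4*d^2 - 31*d + 6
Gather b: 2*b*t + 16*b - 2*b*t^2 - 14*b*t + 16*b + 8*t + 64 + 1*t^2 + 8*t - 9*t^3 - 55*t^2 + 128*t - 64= b*(-2*t^2 - 12*t + 32) - 9*t^3 - 54*t^2 + 144*t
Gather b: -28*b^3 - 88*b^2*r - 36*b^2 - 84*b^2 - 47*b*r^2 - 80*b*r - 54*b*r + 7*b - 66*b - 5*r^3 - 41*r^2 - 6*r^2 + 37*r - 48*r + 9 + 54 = -28*b^3 + b^2*(-88*r - 120) + b*(-47*r^2 - 134*r - 59) - 5*r^3 - 47*r^2 - 11*r + 63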